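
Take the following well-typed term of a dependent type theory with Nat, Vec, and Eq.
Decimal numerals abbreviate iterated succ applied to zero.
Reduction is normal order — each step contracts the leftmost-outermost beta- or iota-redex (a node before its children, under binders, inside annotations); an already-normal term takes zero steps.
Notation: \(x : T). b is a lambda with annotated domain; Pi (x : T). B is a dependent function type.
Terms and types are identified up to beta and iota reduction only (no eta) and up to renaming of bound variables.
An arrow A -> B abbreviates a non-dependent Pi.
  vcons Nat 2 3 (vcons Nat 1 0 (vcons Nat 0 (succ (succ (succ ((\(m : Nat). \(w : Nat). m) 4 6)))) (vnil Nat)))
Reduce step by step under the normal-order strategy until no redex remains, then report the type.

normal-order reduction:
  vcons Nat 2 3 (vcons Nat 1 0 (vcons Nat 0 (succ (succ (succ ((\(m : Nat). \(w : Nat). m) 4 6)))) (vnil Nat)))
  ~> vcons Nat 2 3 (vcons Nat 1 0 (vcons Nat 0 (succ (succ (succ ((\(m : Nat). 4) 6)))) (vnil Nat)))
  ~> vcons Nat 2 3 (vcons Nat 1 0 (vcons Nat 0 7 (vnil Nat)))
the term's type:
  Vec Nat 3


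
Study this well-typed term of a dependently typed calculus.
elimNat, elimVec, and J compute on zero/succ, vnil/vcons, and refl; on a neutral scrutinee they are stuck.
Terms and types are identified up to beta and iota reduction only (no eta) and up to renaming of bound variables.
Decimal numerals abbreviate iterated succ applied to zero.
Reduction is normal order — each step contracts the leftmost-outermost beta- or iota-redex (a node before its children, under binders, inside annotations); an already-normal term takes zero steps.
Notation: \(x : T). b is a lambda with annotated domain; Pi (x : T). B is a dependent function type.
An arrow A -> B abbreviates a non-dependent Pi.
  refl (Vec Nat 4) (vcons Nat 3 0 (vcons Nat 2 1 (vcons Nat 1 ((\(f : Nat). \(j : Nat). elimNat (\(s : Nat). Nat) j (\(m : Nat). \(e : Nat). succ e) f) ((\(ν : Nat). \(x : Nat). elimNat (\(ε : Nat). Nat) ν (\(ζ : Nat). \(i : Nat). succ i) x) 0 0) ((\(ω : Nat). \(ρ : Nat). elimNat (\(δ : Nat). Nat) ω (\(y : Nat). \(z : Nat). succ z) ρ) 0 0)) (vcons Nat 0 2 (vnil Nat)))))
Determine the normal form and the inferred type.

reduced normal form:
  refl (Vec Nat 4) (vcons Nat 3 0 (vcons Nat 2 1 (vcons Nat 1 0 (vcons Nat 0 2 (vnil Nat)))))
type:
  Eq (Vec Nat 4) (vcons Nat 3 0 (vcons Nat 2 1 (vcons Nat 1 0 (vcons Nat 0 2 (vnil Nat))))) (vcons Nat 3 0 (vcons Nat 2 1 (vcons Nat 1 0 (vcons Nat 0 2 (vnil Nat)))))


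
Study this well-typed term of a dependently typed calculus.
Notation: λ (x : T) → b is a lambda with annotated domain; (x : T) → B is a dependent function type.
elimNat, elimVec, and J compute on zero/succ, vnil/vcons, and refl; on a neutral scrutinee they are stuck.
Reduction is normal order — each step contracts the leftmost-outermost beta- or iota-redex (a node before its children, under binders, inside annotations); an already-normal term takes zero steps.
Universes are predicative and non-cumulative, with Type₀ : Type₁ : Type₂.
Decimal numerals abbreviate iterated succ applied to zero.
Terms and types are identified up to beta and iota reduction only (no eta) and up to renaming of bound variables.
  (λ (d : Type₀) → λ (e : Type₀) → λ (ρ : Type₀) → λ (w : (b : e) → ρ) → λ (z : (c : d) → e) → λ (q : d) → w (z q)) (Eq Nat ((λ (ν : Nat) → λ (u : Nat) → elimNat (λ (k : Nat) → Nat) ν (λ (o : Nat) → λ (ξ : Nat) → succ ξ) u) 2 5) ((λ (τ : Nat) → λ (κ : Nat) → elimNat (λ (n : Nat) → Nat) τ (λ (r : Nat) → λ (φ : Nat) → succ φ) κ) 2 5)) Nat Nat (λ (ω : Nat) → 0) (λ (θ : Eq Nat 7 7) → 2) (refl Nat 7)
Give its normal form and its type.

normal form:
  0
the term's type:
  Nat
observation: 7 normal-order steps separate the term from its normal form.


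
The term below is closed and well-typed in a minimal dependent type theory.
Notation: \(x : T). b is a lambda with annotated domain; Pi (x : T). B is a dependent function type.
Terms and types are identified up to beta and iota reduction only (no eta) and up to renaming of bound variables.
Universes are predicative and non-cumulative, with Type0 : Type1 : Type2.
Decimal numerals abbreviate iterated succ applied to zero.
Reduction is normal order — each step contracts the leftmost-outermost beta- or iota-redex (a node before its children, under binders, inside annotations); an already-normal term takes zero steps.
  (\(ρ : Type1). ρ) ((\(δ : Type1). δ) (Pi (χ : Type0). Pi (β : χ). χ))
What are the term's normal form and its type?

resulting normal form:
  Pi (ρ : Type0). Pi (δ : ρ). ρ
type:
  Type1
observation: the leftmost-outermost redex is a beta-redex, and normalization takes 2 steps.


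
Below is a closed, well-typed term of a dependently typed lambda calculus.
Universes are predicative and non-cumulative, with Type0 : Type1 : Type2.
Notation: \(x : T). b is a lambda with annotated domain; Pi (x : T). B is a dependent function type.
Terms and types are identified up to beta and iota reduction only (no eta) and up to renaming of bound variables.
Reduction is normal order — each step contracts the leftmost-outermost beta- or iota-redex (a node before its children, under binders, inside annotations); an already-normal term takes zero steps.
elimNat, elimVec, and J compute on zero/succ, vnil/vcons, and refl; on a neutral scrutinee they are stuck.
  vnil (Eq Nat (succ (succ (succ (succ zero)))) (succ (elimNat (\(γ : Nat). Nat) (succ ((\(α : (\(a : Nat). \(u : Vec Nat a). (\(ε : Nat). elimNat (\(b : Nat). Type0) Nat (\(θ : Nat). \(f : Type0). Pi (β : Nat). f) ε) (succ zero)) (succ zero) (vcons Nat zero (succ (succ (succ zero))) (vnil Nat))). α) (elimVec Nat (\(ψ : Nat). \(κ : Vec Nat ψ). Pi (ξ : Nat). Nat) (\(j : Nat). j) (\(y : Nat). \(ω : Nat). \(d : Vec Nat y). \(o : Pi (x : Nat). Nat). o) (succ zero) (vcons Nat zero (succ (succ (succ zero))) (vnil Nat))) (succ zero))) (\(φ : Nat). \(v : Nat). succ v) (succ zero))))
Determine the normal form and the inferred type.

resulting normal form:
  vnil (Eq Nat (succ (succ (succ (succ zero)))) (succ (succ (succ (succ zero)))))
the term's type:
  Vec (Eq Nat (succ (succ (succ (succ zero)))) (succ (succ (succ (succ zero))))) zero


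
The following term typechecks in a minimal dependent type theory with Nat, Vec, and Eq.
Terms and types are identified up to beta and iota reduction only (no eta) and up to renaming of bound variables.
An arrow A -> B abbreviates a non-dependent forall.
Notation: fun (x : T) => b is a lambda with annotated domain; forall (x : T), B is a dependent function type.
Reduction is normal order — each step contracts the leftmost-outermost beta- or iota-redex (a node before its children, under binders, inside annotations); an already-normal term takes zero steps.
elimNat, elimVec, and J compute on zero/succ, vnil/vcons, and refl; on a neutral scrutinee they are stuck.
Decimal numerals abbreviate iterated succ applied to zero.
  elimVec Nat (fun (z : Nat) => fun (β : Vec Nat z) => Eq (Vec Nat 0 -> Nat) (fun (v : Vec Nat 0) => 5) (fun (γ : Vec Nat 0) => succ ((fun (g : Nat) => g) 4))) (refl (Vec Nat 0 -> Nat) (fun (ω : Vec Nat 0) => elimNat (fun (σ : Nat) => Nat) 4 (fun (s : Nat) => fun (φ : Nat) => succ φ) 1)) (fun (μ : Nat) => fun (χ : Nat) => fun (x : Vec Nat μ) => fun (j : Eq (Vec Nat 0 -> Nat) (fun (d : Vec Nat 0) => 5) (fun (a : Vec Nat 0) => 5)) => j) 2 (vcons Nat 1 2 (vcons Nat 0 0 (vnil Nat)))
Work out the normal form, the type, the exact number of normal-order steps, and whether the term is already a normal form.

reduced normal form:
  refl (Vec Nat 0 -> Nat) (fun (z : Vec Nat 0) => 5)
the term's type:
  Eq (Vec Nat 0 -> Nat) (fun (z : Vec Nat 0) => 5) (fun (β : Vec Nat 0) => 5)
normal-order step count: 15
term was already normal: no
first redex: an elimVec iota-redex


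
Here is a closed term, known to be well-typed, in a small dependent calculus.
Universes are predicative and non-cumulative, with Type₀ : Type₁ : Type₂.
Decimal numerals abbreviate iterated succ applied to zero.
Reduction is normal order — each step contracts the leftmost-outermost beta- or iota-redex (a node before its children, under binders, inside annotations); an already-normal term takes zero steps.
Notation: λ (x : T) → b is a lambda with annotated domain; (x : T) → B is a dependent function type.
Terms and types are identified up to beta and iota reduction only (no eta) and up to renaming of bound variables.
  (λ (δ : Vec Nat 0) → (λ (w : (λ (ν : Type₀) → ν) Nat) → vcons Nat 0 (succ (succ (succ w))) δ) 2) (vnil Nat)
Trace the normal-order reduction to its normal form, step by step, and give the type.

normal-order reduction sequence:
  (λ (δ : Vec Nat 0) → (λ (w : (λ (ν : Type₀) → ν) Nat) → vcons Nat 0 (succ (succ (succ w))) δ) 2) (vnil Nat)
  ~> (λ (δ : (λ (w : Type₀) → w) Nat) → vcons Nat 0 (succ (succ (succ δ))) (vnil Nat)) 2
  ~> vcons Nat 0 5 (vnil Nat)
inferred type:
  Vec Nat 1


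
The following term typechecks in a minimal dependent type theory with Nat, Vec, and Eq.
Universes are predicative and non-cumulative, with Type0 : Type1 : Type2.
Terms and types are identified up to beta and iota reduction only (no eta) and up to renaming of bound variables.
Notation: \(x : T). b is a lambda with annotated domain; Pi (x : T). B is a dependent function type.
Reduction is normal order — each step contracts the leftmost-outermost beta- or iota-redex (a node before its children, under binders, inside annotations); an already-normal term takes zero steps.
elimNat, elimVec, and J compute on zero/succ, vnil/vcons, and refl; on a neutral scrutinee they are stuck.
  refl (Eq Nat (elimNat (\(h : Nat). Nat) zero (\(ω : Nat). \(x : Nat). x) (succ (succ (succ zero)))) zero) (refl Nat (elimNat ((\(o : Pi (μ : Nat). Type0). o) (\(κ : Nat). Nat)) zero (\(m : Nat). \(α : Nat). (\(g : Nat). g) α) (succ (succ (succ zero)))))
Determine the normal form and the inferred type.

reduced normal form:
  refl (Eq Nat zero zero) (refl Nat zero)
the term's type:
  Eq (Eq Nat zero zero) (refl Nat zero) (refl Nat zero)
observation: contracting an elimNat iota-redex first, the term normalizes in 23 steps.


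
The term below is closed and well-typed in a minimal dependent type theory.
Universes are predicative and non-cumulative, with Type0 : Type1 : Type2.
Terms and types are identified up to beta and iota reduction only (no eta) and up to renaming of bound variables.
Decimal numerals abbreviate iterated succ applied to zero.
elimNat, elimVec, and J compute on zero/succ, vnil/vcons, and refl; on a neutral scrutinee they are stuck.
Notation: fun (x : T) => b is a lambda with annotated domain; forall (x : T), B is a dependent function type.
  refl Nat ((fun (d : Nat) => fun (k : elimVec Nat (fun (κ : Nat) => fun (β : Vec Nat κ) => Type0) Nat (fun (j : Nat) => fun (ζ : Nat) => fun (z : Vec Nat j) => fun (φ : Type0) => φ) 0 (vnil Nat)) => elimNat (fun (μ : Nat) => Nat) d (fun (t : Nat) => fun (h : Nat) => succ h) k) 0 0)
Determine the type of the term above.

the term's type:
  Eq Nat 0 0


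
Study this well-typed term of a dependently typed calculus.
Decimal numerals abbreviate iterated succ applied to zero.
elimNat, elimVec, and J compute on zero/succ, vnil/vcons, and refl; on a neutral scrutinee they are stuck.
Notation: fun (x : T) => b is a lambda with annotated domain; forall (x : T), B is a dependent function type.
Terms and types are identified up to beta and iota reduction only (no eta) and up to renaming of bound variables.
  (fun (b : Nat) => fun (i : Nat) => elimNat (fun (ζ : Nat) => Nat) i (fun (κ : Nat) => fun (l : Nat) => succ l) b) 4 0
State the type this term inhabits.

type:
  Nat


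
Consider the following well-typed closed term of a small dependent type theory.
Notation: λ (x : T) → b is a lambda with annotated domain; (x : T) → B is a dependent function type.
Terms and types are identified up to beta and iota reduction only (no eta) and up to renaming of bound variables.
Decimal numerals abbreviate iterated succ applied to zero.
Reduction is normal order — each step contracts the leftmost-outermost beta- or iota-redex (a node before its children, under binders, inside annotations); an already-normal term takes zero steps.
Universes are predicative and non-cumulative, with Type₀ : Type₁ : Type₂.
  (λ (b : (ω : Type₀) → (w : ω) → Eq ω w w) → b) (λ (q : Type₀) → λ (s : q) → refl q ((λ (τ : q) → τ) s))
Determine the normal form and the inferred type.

normal form:
  λ (b : Type₀) → λ (ω : b) → refl b ω
type:
  (b : Type₀) → (ω : b) → Eq b ω ω
observation: normalization takes exactly 2 steps under the normal-order strategy.


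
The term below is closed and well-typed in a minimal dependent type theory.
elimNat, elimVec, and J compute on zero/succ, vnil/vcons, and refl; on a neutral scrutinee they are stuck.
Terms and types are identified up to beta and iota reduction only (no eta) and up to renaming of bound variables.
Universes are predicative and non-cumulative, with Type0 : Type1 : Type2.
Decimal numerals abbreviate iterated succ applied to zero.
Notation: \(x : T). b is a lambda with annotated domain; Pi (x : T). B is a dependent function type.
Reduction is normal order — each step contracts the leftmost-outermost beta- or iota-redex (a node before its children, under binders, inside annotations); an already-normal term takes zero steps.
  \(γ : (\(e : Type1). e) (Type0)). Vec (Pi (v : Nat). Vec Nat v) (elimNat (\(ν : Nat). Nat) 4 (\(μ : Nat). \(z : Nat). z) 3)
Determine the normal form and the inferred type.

reduced normal form:
  \(γ : Type0). Vec (Pi (e : Nat). Vec Nat e) 4
the term's type:
  Pi (γ : Type0). Type0
observation: 11 normal-order steps separate the term from its normal form.


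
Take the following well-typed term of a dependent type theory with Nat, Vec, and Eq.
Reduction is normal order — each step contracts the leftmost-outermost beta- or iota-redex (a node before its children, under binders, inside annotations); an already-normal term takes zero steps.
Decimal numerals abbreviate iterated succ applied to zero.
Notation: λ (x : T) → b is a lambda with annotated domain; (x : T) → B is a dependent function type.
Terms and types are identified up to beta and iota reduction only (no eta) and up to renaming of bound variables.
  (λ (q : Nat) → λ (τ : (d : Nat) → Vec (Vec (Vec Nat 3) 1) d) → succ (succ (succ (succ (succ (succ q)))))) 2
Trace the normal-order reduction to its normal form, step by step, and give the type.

reduction (normal order):
  (λ (q : Nat) → λ (τ : (d : Nat) → Vec (Vec (Vec Nat 3) 1) d) → succ (succ (succ (succ (succ (succ q)))))) 2
  ~> λ (q : (τ : Nat) → Vec (Vec (Vec Nat 3) 1) τ) → 8
type:
  (q : (τ : Nat) → Vec (Vec (Vec Nat 3) 1) τ) → Nat


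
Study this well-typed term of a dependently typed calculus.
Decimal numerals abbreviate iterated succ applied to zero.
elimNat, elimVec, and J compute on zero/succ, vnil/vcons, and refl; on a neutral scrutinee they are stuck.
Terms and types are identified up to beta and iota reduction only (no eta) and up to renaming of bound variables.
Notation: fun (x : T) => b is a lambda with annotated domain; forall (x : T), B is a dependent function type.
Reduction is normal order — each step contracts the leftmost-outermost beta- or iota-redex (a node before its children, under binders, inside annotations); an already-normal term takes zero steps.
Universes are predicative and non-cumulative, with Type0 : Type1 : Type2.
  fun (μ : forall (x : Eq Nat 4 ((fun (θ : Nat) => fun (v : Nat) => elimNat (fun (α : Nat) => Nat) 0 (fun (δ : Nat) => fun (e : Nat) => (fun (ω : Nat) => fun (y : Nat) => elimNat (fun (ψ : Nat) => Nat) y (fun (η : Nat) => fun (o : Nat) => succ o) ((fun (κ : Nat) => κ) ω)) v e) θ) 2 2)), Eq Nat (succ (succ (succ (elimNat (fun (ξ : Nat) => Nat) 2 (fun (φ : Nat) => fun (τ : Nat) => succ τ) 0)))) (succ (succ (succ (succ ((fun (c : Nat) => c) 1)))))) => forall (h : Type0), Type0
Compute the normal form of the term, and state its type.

reduced normal form:
  fun (μ : forall (x : Eq Nat 4 4), Eq Nat 5 5) => forall (θ : Type0), Type0
type:
  forall (μ : forall (x : Eq Nat 4 4), Eq Nat 5 5), Type1
observation: the first redex contracted is a beta-redex; the normal form is reached in 31 normal-order steps.


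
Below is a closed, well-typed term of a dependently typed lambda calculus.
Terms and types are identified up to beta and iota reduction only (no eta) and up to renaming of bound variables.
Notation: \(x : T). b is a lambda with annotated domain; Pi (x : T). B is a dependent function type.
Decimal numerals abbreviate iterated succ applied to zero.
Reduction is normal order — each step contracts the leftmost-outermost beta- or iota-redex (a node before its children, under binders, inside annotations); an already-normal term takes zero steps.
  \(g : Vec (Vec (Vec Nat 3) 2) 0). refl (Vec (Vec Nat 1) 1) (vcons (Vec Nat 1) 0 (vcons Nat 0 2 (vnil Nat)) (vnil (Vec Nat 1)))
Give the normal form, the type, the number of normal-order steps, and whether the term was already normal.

normal form:
  \(g : Vec (Vec (Vec Nat 3) 2) 0). refl (Vec (Vec Nat 1) 1) (vcons (Vec Nat 1) 0 (vcons Nat 0 2 (vnil Nat)) (vnil (Vec Nat 1)))
the term's type:
  Pi (g : Vec (Vec (Vec Nat 3) 2) 0). Eq (Vec (Vec Nat 1) 1) (vcons (Vec Nat 1) 0 (vcons Nat 0 2 (vnil Nat)) (vnil (Vec Nat 1))) (vcons (Vec Nat 1) 0 (vcons Nat 0 2 (vnil Nat)) (vnil (Vec Nat 1)))
steps to reach normal form (normal order): 0
already normal: yes


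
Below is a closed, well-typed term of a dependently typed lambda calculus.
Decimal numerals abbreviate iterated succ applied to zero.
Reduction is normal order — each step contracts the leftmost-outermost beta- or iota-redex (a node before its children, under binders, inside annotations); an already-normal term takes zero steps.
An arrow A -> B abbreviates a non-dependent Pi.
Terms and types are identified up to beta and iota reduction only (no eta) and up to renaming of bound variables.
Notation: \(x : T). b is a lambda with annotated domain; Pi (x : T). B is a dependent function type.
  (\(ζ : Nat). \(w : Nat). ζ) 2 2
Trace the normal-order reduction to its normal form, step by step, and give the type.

normal-order reduction sequence:
  (\(ζ : Nat). \(w : Nat). ζ) 2 2
  ~> (\(ζ : Nat). 2) 2
  ~> 2
type:
  Nat


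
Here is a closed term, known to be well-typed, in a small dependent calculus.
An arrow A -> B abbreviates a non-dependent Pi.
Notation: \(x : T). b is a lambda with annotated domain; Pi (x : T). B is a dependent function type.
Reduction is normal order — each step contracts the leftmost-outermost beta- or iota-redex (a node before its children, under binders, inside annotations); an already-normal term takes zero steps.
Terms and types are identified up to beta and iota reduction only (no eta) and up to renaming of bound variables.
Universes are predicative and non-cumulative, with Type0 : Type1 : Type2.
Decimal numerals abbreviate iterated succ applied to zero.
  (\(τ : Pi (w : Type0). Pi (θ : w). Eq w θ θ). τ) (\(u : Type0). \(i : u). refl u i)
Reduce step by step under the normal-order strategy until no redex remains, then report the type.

normal-order reduction sequence:
  (\(τ : Pi (w : Type0). Pi (θ : w). Eq w θ θ). τ) (\(u : Type0). \(i : u). refl u i)
  ~> \(τ : Type0). \(w : τ). refl τ w
inferred type:
  Pi (τ : Type0). Pi (w : τ). Eq τ w w


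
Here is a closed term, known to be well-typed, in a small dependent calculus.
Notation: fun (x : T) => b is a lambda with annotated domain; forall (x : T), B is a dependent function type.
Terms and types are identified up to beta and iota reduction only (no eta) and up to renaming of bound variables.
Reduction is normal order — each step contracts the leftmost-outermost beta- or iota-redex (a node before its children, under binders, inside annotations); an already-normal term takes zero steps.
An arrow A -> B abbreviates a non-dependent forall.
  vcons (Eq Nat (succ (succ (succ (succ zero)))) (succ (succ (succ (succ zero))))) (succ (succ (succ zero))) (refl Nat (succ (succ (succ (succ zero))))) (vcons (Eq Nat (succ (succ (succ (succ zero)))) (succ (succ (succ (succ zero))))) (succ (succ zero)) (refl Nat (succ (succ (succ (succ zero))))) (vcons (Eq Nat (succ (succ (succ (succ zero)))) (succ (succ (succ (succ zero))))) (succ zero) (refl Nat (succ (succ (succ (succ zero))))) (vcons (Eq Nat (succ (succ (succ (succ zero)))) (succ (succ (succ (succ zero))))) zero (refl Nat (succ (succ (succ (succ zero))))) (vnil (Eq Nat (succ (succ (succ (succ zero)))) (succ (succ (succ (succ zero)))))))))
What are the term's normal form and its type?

reduced normal form:
  vcons (Eq Nat (succ (succ (succ (succ zero)))) (succ (succ (succ (succ zero))))) (succ (succ (succ zero))) (refl Nat (succ (succ (succ (succ zero))))) (vcons (Eq Nat (succ (succ (succ (succ zero)))) (succ (succ (succ (succ zero))))) (succ (succ zero)) (refl Nat (succ (succ (succ (succ zero))))) (vcons (Eq Nat (succ (succ (succ (succ zero)))) (succ (succ (succ (succ zero))))) (succ zero) (refl Nat (succ (succ (succ (succ zero))))) (vcons (Eq Nat (succ (succ (succ (succ zero)))) (succ (succ (succ (succ zero))))) zero (refl Nat (succ (succ (succ (succ zero))))) (vnil (Eq Nat (succ (succ (succ (succ zero)))) (succ (succ (succ (succ zero)))))))))
the term's type:
  Vec (Eq Nat (succ (succ (succ (succ zero)))) (succ (succ (succ (succ zero))))) (succ (succ (succ (succ zero))))
observation: the term is already in normal form.


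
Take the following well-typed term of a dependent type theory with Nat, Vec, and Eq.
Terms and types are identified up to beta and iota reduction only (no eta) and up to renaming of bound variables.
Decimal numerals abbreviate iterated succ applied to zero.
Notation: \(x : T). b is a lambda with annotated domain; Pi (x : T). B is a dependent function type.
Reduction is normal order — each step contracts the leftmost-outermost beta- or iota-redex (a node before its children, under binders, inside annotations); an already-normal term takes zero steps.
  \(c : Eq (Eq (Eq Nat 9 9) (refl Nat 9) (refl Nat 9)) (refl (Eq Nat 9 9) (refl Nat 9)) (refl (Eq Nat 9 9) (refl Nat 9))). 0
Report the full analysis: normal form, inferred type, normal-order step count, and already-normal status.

resulting normal form:
  \(c : Eq (Eq (Eq Nat 9 9) (refl Nat 9) (refl Nat 9)) (refl (Eq Nat 9 9) (refl Nat 9)) (refl (Eq Nat 9 9) (refl Nat 9))). 0
inferred type:
  Pi (c : Eq (Eq (Eq Nat 9 9) (refl Nat 9) (refl Nat 9)) (refl (Eq Nat 9 9) (refl Nat 9)) (refl (Eq Nat 9 9) (refl Nat 9))). Nat
reduction steps (normal order): 0
term was already normal: yes


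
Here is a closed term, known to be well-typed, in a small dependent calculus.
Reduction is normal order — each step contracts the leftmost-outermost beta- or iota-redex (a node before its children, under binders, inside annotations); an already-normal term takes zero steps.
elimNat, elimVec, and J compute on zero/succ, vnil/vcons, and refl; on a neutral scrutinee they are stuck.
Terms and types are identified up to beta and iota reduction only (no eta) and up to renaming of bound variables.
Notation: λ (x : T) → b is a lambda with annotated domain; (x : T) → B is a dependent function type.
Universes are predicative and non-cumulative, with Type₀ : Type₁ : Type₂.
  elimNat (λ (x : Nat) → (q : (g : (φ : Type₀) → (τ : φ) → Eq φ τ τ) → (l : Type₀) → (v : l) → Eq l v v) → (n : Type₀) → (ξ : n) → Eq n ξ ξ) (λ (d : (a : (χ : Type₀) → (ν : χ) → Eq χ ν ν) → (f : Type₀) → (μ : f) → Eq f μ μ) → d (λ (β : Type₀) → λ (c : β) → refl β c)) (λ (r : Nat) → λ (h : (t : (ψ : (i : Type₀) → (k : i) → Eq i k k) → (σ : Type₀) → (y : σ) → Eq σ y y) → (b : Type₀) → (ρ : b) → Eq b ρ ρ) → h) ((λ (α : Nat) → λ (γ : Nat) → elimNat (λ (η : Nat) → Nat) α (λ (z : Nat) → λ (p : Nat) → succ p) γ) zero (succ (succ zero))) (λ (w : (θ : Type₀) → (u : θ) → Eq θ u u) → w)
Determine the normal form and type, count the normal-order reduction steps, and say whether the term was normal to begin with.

normal form:
  λ (x : Type₀) → λ (q : x) → refl x q
type:
  (x : Type₀) → (q : x) → Eq x q q
normal-order step count: 18
term was already normal: no
first contracted redex: a beta-redex


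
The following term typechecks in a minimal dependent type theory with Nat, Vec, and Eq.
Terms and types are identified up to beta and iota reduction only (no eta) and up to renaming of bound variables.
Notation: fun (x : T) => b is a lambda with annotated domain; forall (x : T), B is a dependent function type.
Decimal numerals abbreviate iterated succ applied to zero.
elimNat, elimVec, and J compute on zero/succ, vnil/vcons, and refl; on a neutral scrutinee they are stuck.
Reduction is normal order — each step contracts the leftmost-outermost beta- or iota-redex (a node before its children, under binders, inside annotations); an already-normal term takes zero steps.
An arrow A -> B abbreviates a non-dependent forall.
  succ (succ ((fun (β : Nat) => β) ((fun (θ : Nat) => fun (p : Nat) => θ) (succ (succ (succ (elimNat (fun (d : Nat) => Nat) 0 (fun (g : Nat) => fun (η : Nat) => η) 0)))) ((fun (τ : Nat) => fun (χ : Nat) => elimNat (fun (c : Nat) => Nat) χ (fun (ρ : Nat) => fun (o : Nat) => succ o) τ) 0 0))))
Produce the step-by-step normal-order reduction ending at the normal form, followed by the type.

normal-order reduction sequence:
  succ (succ ((fun (β : Nat) => β) ((fun (θ : Nat) => fun (p : Nat) => θ) (succ (succ (succ (elimNat (fun (d : Nat) => Nat) 0 (fun (g : Nat) => fun (η : Nat) => η) 0)))) ((fun (τ : Nat) => fun (χ : Nat) => elimNat (fun (c : Nat) => Nat) χ (fun (ρ : Nat) => fun (o : Nat) => succ o) τ) 0 0))))
  ~> succ (succ ((fun (β : Nat) => fun (θ : Nat) => β) (succ (succ (succ (elimNat (fun (p : Nat) => Nat) 0 (fun (d : Nat) => fun (g : Nat) => g) 0)))) ((fun (η : Nat) => fun (τ : Nat) => elimNat (fun (χ : Nat) => Nat) τ (fun (c : Nat) => fun (ρ : Nat) => succ ρ) η) 0 0)))
  ~> succ (succ ((fun (β : Nat) => succ (succ (succ (elimNat (fun (θ : Nat) => Nat) 0 (fun (p : Nat) => fun (d : Nat) => d) 0)))) ((fun (g : Nat) => fun (η : Nat) => elimNat (fun (τ : Nat) => Nat) η (fun (χ : Nat) => fun (c : Nat) => succ c) g) 0 0)))
  ~> succ (succ (succ (succ (succ (elimNat (fun (β : Nat) => Nat) 0 (fun (θ : Nat) => fun (p : Nat) => p) 0)))))
  ~> 5
inferred type:
  Nat


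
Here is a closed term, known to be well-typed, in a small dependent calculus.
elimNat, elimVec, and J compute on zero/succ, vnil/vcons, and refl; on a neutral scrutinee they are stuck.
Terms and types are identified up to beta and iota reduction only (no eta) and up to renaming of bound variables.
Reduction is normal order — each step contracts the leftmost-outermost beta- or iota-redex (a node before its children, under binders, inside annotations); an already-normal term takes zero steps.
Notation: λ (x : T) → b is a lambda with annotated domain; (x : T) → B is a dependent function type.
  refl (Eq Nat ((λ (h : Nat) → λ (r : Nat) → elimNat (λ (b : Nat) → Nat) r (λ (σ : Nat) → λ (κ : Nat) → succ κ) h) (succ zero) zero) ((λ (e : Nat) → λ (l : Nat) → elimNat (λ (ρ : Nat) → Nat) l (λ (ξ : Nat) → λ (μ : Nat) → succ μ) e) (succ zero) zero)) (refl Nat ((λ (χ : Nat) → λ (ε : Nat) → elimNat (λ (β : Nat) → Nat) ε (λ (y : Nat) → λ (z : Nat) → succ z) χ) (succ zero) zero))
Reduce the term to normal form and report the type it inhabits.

normal form:
  refl (Eq Nat (succ zero) (succ zero)) (refl Nat (succ zero))
inferred type:
  Eq (Eq Nat (succ zero) (succ zero)) (refl Nat (succ zero)) (refl Nat (succ zero))


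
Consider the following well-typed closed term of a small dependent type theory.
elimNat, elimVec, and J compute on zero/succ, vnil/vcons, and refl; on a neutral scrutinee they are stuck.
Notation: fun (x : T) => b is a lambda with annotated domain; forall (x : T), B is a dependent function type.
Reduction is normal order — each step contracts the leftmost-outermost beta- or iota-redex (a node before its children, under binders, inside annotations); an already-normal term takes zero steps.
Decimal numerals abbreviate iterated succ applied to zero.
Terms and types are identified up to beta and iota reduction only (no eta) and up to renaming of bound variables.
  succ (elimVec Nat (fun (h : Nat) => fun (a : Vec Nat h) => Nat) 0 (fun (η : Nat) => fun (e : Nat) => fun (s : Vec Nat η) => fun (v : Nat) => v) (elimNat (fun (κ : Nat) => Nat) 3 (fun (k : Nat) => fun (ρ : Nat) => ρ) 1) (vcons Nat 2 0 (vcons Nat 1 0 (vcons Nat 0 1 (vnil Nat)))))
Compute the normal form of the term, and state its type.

resulting normal form:
  1
type:
  Nat


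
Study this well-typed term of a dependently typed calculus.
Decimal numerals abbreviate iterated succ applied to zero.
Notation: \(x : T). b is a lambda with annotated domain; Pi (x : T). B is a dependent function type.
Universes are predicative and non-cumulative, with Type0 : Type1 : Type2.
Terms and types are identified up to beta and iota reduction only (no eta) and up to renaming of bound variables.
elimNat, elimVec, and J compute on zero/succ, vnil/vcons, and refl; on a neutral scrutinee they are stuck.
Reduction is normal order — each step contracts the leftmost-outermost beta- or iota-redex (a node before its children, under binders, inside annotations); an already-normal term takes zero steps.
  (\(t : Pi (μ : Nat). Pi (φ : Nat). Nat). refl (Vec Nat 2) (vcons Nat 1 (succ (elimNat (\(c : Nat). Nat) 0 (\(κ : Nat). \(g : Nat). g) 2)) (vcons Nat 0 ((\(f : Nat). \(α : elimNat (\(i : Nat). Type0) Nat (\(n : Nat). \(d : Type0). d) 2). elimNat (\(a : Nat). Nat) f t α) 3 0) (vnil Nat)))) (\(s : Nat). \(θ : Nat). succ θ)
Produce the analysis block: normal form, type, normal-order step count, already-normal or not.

resulting normal form:
  refl (Vec Nat 2) (vcons Nat 1 1 (vcons Nat 0 3 (vnil Nat)))
the term's type:
  Eq (Vec Nat 2) (vcons Nat 1 1 (vcons Nat 0 3 (vnil Nat))) (vcons Nat 1 1 (vcons Nat 0 3 (vnil Nat)))
normal-order step count: 11
already normal: no
first contracted redex: a beta-redex


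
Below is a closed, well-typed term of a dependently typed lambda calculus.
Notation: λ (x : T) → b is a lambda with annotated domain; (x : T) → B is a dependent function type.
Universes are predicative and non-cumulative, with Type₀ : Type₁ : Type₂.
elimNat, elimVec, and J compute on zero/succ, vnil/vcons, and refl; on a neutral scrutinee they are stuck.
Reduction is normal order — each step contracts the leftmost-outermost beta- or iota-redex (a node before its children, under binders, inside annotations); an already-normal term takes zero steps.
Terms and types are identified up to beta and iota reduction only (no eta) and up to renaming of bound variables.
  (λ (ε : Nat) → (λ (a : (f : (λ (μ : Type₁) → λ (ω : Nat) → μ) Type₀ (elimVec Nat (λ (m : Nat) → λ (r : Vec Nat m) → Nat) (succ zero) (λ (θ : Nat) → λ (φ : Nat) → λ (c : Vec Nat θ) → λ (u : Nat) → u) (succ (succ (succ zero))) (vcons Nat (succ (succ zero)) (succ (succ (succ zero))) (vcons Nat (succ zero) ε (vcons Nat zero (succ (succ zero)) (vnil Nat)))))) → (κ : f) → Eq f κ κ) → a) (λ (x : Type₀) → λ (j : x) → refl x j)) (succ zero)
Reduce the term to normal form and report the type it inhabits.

normal form:
  λ (ε : Type₀) → λ (a : ε) → refl ε a
type:
  (ε : Type₀) → (a : ε) → Eq ε a a


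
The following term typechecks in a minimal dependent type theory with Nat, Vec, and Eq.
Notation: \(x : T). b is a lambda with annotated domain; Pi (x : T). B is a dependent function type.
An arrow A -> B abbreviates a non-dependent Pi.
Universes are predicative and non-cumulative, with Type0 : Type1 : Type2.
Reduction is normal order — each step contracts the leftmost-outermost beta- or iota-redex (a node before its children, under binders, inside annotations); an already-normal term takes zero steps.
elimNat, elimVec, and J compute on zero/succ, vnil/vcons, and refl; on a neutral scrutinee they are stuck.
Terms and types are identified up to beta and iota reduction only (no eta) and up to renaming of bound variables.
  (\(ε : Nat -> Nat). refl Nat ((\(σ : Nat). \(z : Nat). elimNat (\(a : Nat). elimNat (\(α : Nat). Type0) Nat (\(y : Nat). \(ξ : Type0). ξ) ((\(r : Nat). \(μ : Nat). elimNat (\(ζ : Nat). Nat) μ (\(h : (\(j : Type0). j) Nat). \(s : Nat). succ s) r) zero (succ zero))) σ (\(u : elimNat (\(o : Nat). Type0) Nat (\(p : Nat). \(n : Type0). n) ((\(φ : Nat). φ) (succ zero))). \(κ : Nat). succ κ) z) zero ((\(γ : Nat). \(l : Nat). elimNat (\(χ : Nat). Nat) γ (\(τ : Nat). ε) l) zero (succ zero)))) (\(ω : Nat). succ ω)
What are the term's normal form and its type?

resulting normal form:
  refl Nat (succ zero)
inferred type:
  Eq Nat (succ zero) (succ zero)


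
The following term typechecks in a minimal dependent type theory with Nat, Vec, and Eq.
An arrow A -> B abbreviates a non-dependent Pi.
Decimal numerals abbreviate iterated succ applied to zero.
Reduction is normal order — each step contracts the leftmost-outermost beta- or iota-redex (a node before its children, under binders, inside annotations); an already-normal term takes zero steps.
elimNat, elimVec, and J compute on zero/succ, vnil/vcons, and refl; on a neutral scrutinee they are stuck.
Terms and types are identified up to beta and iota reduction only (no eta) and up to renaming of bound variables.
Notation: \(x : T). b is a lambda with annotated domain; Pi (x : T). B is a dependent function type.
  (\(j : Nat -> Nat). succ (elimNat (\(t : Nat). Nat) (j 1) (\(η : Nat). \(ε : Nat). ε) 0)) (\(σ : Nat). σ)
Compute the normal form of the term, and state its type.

resulting normal form:
  2
type:
  Nat


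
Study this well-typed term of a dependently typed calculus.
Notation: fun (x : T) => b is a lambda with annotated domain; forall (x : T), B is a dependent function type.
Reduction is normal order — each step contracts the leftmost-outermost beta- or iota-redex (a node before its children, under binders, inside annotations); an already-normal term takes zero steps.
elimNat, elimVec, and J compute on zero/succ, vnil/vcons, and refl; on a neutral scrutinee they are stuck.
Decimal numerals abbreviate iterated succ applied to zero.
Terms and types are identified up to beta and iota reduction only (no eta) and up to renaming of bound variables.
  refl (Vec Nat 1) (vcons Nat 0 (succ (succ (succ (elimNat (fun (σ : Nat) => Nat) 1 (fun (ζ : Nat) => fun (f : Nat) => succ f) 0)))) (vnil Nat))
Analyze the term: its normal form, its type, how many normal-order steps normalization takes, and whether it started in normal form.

normal form:
  refl (Vec Nat 1) (vcons Nat 0 4 (vnil Nat))
inferred type:
  Eq (Vec Nat 1) (vcons Nat 0 4 (vnil Nat)) (vcons Nat 0 4 (vnil Nat))
steps to reach normal form (normal order): 1
started in normal form: no
first redex: an elimNat iota-redex


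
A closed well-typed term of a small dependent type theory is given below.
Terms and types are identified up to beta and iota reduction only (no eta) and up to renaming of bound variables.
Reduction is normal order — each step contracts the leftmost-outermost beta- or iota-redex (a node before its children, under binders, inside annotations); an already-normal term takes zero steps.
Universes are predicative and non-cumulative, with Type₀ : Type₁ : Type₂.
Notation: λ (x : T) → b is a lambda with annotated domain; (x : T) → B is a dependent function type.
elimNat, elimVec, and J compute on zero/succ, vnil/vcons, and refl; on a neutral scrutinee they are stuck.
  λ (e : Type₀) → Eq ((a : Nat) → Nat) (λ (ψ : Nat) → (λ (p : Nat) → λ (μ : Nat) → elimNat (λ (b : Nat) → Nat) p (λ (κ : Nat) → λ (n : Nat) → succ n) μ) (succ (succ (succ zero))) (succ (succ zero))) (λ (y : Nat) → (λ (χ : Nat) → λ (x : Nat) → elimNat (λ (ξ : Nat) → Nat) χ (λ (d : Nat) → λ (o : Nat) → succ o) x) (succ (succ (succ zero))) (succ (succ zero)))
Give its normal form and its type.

resulting normal form:
  λ (e : Type₀) → Eq ((a : Nat) → Nat) (λ (ψ : Nat) → succ (succ (succ (succ (succ zero))))) (λ (p : Nat) → succ (succ (succ (succ (succ zero)))))
inferred type:
  (e : Type₀) → Type₀


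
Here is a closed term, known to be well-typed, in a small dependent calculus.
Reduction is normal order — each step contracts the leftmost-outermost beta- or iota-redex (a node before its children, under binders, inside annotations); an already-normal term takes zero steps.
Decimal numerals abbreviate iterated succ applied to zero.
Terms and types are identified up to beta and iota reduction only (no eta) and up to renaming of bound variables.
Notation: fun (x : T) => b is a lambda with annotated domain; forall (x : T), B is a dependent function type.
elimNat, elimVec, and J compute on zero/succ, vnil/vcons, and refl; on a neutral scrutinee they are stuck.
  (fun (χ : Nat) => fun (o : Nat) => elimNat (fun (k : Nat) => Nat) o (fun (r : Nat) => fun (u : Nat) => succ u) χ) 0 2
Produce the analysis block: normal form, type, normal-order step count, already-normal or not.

reduced normal form:
  2
type:
  Nat
steps to reach normal form (normal order): 3
started in normal form: no
first redex: a beta-redex


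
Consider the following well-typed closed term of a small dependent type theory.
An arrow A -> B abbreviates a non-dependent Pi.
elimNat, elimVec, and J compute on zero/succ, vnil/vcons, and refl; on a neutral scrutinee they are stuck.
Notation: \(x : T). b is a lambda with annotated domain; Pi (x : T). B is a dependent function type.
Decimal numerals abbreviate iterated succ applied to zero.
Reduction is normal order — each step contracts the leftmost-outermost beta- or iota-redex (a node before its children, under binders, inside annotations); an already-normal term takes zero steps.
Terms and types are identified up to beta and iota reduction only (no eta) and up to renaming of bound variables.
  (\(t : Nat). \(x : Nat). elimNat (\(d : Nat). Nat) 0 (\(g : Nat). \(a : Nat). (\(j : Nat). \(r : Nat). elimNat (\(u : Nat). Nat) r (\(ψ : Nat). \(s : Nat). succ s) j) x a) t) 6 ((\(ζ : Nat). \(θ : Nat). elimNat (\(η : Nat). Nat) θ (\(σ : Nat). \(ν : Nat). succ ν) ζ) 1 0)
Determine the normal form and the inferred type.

reduced normal form:
  6
type:
  Nat


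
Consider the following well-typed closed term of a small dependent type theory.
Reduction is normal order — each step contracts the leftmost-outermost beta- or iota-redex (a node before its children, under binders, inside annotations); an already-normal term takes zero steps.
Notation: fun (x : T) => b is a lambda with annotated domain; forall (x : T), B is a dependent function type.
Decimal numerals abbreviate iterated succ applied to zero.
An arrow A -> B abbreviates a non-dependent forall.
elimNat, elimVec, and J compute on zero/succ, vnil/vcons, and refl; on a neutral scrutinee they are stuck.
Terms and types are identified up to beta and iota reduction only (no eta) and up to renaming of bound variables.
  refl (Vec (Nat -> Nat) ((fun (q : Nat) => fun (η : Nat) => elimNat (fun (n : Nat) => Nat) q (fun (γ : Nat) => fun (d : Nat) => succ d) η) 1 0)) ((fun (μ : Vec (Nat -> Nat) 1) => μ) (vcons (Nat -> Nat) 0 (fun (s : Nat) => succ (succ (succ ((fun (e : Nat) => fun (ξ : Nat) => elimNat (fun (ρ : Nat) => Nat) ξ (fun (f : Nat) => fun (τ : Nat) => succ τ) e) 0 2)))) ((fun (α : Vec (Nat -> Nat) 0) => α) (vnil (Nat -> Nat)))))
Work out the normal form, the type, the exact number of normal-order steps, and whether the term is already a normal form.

resulting normal form:
  refl (Vec (Nat -> Nat) 1) (vcons (Nat -> Nat) 0 (fun (q : Nat) => 5) (vnil (Nat -> Nat)))
the term's type:
  Eq (Vec (Nat -> Nat) 1) (vcons (Nat -> Nat) 0 (fun (q : Nat) => 5) (vnil (Nat -> Nat))) (vcons (Nat -> Nat) 0 (fun (η : Nat) => 5) (vnil (Nat -> Nat)))
reduction steps (normal order): 8
started in normal form: no
first contracted redex: a beta-redex
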